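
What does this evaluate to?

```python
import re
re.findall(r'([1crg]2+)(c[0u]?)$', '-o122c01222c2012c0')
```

[('12', 'c0')]

This matches one of [1crg], then one or more of a literal '2' (captured); then a literal 'c', then optionally one of [0u] (captured); then anchored at the end.
Matches: at [14:18] match '12c0', groups = ('12', 'c0').
`findall` packs the 2 group values into a tuple for every match.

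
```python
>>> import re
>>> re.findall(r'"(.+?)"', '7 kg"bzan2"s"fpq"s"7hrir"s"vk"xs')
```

Walking the string: at [4:11] match '"bzan2"', group 1 = 'bzan2'; at [12:17] match '"fpq"', group 1 = 'fpq'; at [18:25] match '"7hrir"', group 1 = '7hrir'; at [26:30] match '"vk"', group 1 = 'vk'.
Because there's exactly one group, `findall` drops the full match and keeps group 1 from each hit.

['bzan2', 'fpq', '7hrir', 'vk']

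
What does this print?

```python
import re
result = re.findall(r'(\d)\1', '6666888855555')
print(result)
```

['6', '6', '8', '8', '5', '5']

`\1` is not a pattern — it's the concrete string captured by group 1, re-applied verbatim.
Matches: at [0:2] match '66', group 1 = '6'; at [2:4] match '66', group 1 = '6'; at [4:6] match '88', group 1 = '8'; at [6:8] match '88', group 1 = '8'; at [8:10] match '55', group 1 = '5'; ….
`findall` collects group 1 from each match (6 total).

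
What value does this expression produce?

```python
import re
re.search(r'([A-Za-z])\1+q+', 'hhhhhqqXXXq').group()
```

'hhhhhqq'

The backreference `\1` re-matches whatever the first group consumed, character for character.
`re.search` tries every starting position until one works.
The match spans [0:7] → 'hhhhhqq'.
Captured: group 1 = 'h'.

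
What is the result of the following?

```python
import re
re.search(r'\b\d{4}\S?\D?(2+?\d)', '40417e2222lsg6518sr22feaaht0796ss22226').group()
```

'40417e22'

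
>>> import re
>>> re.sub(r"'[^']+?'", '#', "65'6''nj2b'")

Matches: at [2:5] → "'6'"; at [5:11] → "'nj2b'".
Each match is replaced by '#'.

'65##'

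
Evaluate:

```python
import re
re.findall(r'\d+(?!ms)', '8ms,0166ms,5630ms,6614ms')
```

['016', '563', '661']

Because the assertion is negative and zero-width, positions next to the forbidden text are skipped.
Scanning left to right: at [4:7] → '016'; at [11:14] → '563'; at [18:21] → '661'.
`findall` yields the raw match text (3 of them) because the pattern has no groups.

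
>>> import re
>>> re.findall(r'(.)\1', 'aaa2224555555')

After group 1 captures some text, `\1` only succeeds where that same text appears again.
`findall` collects group 1 from each match (5 total).

['a', '2', '5', '5', '5']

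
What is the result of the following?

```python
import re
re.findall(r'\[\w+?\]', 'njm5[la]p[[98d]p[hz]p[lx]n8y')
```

['[la]', '[98d]', '[hz]', '[lx]']

Walking the string: at [4:8] → '[la]'; at [10:15] → '[98d]'; at [16:20] → '[hz]'; at [21:25] → '[lx]'.
Since nothing is captured, `findall` lists the 4 matched substrings directly.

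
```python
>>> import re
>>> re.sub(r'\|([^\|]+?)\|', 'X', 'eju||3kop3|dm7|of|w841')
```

Every occurrence is swapped for 'X'.

'eju|Xdm7Xw841'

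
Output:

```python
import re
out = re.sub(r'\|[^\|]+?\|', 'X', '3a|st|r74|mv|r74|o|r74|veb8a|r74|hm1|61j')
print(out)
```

3aXr74Xr74Xr74Xr74X61j

Every occurrence is swapped for 'X'.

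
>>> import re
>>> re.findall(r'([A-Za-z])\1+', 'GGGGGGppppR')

`\1` has to match the exact text group 1 already captured.
Walking the string: at [0:6] match 'GGGGGG', group 1 = 'G'; at [6:10] match 'pppp', group 1 = 'p'.
One capturing group, so `findall` returns just the captured substring from each match — 2 in all.

['G', 'p']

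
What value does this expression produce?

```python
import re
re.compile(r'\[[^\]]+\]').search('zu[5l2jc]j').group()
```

'[5l2jc]'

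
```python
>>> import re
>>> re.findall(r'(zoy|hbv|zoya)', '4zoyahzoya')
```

['zoy', 'zoy']

`|` is ordered: at each position the engine commits to the first alternative that works.
Walking the string: at [1:4] match 'zoy', group 1 = 'zoy'; at [6:9] match 'zoy', group 1 = 'zoy'.
`findall` collects group 1 from each match (2 total).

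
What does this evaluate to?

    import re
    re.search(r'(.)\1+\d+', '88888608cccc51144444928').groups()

('8',)

The match spans [0:8] → '88888608'.
Captured: group 1 = '8'.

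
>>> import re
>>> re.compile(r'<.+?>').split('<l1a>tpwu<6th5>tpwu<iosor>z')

['', 'tpwu', 'tpwu', 'z']

Matches to split on: at [0:5] → '<l1a>'; at [9:15] → '<6th5>'; at [19:26] → '<iosor>'.
Each match becomes a cut point; 4 segments remain.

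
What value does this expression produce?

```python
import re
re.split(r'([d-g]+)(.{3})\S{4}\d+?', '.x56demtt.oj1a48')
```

This matches one or more of a character in [d-g] (captured); then exactly 3 of any character (captured); then exactly 4 of a non-whitespace character, then one or more of a digit (lazy).
Matches to split on: at [4:13] → 'demtt.oj1'.
`re.split` interleaves the captured-group text with the surrounding fragments.

['.x56', 'd', 'emt', 'a48']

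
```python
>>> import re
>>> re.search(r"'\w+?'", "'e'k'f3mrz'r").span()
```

(0, 3)

Unlike `match`, `search` isn't anchored — it looks for the pattern anywhere in the string.
The match spans [0:3] → "'e'".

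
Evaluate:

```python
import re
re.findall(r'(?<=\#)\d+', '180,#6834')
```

['6834']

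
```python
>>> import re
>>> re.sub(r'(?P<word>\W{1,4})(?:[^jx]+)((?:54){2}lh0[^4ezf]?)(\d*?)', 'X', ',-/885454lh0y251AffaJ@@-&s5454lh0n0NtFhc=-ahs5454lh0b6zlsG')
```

Lazy quantifiers expand one character at a time until the remainder of the pattern can match.
Each match is replaced by 'X'.

'X6zlsG'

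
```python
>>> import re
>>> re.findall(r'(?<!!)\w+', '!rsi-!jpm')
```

['si', 'pm']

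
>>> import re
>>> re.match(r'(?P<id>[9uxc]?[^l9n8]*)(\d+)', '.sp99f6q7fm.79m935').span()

(0, 5)

`re.match` only tries the pattern at the start of the string.
The match spans [0:5] → '.sp99'.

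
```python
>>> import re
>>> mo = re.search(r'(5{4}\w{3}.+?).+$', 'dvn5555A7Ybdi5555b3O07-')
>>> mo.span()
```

(3, 23)

The pattern matches exactly 4 of a literal '5', then exactly 3 of a word character, then one or more of any character (lazy) (captured); then one or more of any character; then anchored at the end.
`re.search` scans for the first position where the pattern succeeds.
The match spans [3:23] → '5555A7Ybdi5555b3O07-'.
Captured: group 1 = '5555A7Yb'.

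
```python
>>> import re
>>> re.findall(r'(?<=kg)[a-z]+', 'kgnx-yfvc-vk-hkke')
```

['nx']

The positive lookaround only admits positions where the adjacent text matches; those characters stay outside the span.
Scanning left to right: at [2:4] → 'nx'.
No capturing groups, so `findall` returns the 1 full match string.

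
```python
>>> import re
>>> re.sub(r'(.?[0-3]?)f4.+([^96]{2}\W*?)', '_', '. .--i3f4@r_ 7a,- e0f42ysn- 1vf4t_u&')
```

'. .--_'

The pattern matches optionally any character, then optionally a character in [0-3] (captured); then the literal 'f4', then one or more of any character; then exactly 2 of any character except [96], then zero or more of a non-word character (lazy) (captured).
Every occurrence is swapped for '_'.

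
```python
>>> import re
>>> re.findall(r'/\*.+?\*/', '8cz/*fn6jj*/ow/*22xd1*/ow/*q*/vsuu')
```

['/*fn6jj*/', '/*22xd1*/', '/*q*/']

No capturing groups, so `findall` returns the 3 full match strings.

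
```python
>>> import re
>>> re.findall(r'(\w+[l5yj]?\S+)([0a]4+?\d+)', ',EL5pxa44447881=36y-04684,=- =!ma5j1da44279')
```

[('EL5pxa44447881=36y-', '04684'), ('ma5j1d', 'a44279')]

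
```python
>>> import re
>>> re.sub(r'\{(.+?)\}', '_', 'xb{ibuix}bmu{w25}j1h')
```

'xb_bmu_j1h'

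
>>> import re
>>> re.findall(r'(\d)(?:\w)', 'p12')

['1']

Pattern: a digit (captured); then a word character (non-capturing group).
Matches: at [1:3] match '12', group 1 = '1'.
Because there's exactly one group, `findall` drops the full match and keeps group 1 from the one hit.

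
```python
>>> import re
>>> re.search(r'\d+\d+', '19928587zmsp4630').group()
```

Pattern: one or more of a digit; then one or more of a digit.
`re.search` scans for the first position where the pattern succeeds.
The match spans [0:8] → '19928587'.

'19928587'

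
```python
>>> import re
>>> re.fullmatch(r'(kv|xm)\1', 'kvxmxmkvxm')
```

`\1` is not a pattern — it's the concrete string captured by group 1, re-applied verbatim.
`fullmatch` succeeds only if the pattern covers the string from start to end.
Here the pattern can't cover the whole string, so the call returns None.

None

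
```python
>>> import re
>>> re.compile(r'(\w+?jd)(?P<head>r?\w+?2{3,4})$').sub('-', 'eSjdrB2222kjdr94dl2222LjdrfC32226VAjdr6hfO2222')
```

This matches one or more of a word character (lazy), then the literal 'jd' (captured); then optionally the literal 'r', then one or more of a word character (lazy), then 3 to 4 of a literal '2' (captured as 'head'); then anchored at the end.
Matches: at [0:46] → 'eSjdrB2222kjdr94dl2222LjdrfC32226VAjdr6hfO2222'.
`sub` substitutes '-' at each match site.

'-'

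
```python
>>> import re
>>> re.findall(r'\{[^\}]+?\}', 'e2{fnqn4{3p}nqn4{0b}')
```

`findall` yields the raw match text (2 of them) because the pattern has no groups.

['{fnqn4{3p}', '{0b}']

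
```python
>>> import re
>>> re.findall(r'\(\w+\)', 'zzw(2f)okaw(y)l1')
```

['(2f)', '(y)']

Matches: at [3:7] → '(2f)'; at [11:14] → '(y)'.
No capturing groups, so `findall` returns the 2 full match strings.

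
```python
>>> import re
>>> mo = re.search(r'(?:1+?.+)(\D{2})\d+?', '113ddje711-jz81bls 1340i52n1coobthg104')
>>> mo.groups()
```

Pattern: one or more of the literal '1' (lazy), then one or more of any character (non-capturing group); then exactly 2 of a non-digit (captured); then one or more of a digit (lazy).
`re.search` scans for the first position where the pattern succeeds.
The match spans [0:36] → '113ddje711-jz81bls 1340i52n1coobthg1'.
Captured: group 1 = 'hg'.

('hg',)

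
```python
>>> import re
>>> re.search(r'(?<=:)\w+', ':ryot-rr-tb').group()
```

'ryot'

The positive lookaround only admits positions where the adjacent text matches; those characters stay outside the span.
Unlike `match`, `search` isn't anchored — it looks for the pattern anywhere in the string.
The match spans [1:5] → 'ryot'.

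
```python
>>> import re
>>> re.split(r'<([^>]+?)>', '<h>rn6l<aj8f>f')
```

['', 'h', 'rn6l', 'aj8f', 'f']

Matches to split on: at [0:3] → '<h>'; at [7:13] → '<aj8f>'.
The group in the pattern means `split` returns the separators' captures alongside the pieces.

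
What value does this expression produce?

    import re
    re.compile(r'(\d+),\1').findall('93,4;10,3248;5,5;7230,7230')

['5', '7230']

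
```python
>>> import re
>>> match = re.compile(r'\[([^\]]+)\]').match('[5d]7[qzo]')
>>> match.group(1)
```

'5d'

The match spans [0:4] → '[5d]'.
Captured: group 1 = '5d'.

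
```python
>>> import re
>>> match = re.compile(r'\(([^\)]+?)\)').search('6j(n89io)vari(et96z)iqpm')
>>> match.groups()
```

('n89io',)

`re.search` tries every starting position until one works.
The match spans [2:9] → '(n89io)'.
Captured: group 1 = 'n89io'.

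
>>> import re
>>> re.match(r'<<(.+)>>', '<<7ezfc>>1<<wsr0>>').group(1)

`match` is anchored at position 0; if the pattern doesn't fit there, it returns None.
The match spans [0:18] → '<<7ezfc>>1<<wsr0>>'.
Captured: group 1 = '7ezfc>>1<<wsr0'.

'7ezfc>>1<<wsr0'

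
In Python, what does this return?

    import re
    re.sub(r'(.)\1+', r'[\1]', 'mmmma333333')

'[m]a[3]'

After group 1 captures some text, `\1` only succeeds where that same text appears again.
`\1` in the replacement pulls in group 1's text for each match.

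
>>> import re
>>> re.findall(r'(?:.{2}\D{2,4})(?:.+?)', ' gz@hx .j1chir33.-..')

[' gz@hx ', 'j1chir3', '3.-..']

With the lazy modifier that quantifier settles for the fewest repetitions that let the rest of the pattern succeed (the atoms after it are unaffected and can still be greedy).
No capturing groups, so `findall` returns the 3 full match strings.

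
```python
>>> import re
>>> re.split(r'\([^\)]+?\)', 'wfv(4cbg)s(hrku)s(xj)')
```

Matches to split on: at [3:9] → '(4cbg)'; at [10:16] → '(hrku)'; at [17:21] → '(xj)'.
The string is cut at each match, leaving 4 pieces.

['wfv', 's', 's', '']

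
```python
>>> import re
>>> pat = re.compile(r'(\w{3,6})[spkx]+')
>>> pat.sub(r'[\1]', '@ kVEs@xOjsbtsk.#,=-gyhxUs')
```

'@ [kVE]@[xOjsbt].#,=-[gyhxU]'

The pattern matches 3 to 6 of a word character (captured); then one or more of one of [spkx].
Matches: at [2:6] → 'kVEs'; at [7:15] → 'xOjsbtsk'; at [20:26] → 'gyhxUs'.
Each match is replaced using the text its own group 1 captured.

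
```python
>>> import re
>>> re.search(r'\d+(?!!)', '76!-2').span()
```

(0, 1)

`(?!…)`/`(?<!…)` only lets a position through if the neighbouring text does NOT match; no characters are consumed.
The match spans [0:1] → '7'.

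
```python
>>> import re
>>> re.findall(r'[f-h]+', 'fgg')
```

['fgg']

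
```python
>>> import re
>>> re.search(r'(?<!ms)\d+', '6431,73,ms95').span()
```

(0, 4)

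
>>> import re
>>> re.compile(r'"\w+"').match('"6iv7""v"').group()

`match` is anchored at position 0; if the pattern doesn't fit there, it returns None.
The match spans [0:6] → '"6iv7"'.

'"6iv7"'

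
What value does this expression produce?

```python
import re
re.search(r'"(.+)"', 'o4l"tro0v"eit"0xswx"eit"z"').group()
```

'"tro0v"eit"0xswx"eit"z"'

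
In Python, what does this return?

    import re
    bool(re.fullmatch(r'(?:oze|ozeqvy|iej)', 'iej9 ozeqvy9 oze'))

False

`re.fullmatch` requires the pattern to consume the entire string.
Here there's no way to consume every character, so the call returns None, and `bool(None)` is False.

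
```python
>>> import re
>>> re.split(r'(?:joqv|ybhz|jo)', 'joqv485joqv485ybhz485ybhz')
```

['', '485', '485', '485', '']

Branches in `(...|...)` are attempted left-to-right; the first branch that allows the whole pattern to succeed is taken.
Matches to split on: at [0:4] → 'joqv'; at [7:11] → 'joqv'; at [14:18] → 'ybhz'; at [21:25] → 'ybhz'.
The string is cut at each match, leaving 5 pieces.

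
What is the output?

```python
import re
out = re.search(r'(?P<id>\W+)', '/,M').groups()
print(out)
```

('/,',)

The match spans [0:2] → '/,'.
Captured: group 1 = '/,'.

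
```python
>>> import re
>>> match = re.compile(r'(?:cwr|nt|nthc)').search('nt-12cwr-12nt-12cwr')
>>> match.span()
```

`search` walks the string left to right and returns the first match it finds.
The match spans [0:2] → 'nt'.

(0, 2)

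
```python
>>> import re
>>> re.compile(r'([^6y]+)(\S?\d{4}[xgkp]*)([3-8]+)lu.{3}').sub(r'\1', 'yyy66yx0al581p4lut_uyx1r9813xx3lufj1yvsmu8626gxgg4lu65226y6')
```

The pattern matches one or more of any character except [6y] (captured); then optionally a non-whitespace character, then exactly 4 of a digit, then zero or more of one of [xgkp] (captured); then one or more of a character in [3-8] (captured); then the literal 'lu', then exactly 3 of any character.
The replacement refers to a captured group, so each match is rewritten using its own captured text.

'yyy66yx0al581p4lut_uyx1ryvsmu26y6'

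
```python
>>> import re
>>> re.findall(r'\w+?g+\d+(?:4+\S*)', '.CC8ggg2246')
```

`findall` yields the raw match text (1 of them) because the pattern has no groups.

['CC8ggg2246']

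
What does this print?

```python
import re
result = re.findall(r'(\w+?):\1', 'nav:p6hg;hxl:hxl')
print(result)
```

`\1` is not a pattern — it's the concrete string captured by group 1, re-applied verbatim.
Walking the string: at [9:16] match 'hxl:hxl', group 1 = 'hxl'.
`findall` collects group 1 from the one match (1 total).

['hxl']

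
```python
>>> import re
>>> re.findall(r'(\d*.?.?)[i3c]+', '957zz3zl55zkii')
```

['957zz', '55zk']

The pattern matches zero or more of a digit, then optionally any character, then optionally any character (captured); then one or more of one of [i3c].
One capturing group, so `findall` returns just the captured substring from each match — 2 in all.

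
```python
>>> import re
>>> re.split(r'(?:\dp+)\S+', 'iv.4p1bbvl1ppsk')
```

['iv.', '']

This matches a digit, then one or more of a literal 'p' (non-capturing group); then one or more of a non-whitespace character.
Each match becomes a cut point; 2 segments remain.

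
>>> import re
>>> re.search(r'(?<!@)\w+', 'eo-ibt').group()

'eo'

Because the assertion is negative and zero-width, positions next to the forbidden text are skipped.
Unlike `match`, `search` isn't anchored — it looks for the pattern anywhere in the string.
The match spans [0:2] → 'eo'.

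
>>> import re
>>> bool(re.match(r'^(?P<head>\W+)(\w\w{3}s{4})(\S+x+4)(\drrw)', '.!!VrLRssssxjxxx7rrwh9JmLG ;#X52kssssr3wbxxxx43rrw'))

False

This matches anchored at the start of the string; then one or more of a non-word character (captured as 'head'); then a word character, then exactly 3 of a word character, then exactly 4 of the literal 's' (captured); then one or more of a non-whitespace character, then one or more of the literal 'x', then a literal '4' (captured); then a digit, then the literal 'rrw' (captured).
`re.match` won't scan ahead — the pattern has to work from the very first character.
Here position 0 doesn't satisfy it, so the call returns None, and `bool(None)` is False.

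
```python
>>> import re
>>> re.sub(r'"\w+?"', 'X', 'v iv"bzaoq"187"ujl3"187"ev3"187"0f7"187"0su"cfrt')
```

'v ivX187X187X187X187Xcfrt'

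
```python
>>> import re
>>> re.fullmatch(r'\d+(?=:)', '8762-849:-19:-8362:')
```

None

`re.fullmatch` requires the pattern to consume the entire string.
Here the pattern can't cover the whole string, so the call returns None.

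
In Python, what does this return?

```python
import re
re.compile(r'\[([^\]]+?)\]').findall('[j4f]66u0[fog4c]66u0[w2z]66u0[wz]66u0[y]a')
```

Matches: at [0:5] match '[j4f]', group 1 = 'j4f'; at [9:16] match '[fog4c]', group 1 = 'fog4c'; at [20:25] match '[w2z]', group 1 = 'w2z'; at [29:33] match '[wz]', group 1 = 'wz'; at [37:40] match '[y]', group 1 = 'y'.
One capturing group, so `findall` returns just the captured substring from each match — 5 in all.

['j4f', 'fog4c', 'w2z', 'wz', 'y']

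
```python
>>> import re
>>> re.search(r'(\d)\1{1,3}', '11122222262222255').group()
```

After group 1 captures some text, `\1` only succeeds where that same text appears again.
`re.search` scans for the first position where the pattern succeeds.
The match spans [0:3] → '111'.
Captured: group 1 = '1'.

'111'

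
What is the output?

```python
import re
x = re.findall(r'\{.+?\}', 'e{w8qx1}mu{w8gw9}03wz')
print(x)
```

`findall` yields the raw match text (2 of them) because the pattern has no groups.

['{w8qx1}', '{w8gw9}']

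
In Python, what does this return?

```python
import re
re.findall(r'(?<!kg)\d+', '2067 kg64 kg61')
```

['2067', '4', '1']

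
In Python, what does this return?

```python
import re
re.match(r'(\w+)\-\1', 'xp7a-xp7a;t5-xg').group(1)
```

'xp7a'

After group 1 captures some text, `\1` only succeeds where that same text appears again.
`match` is anchored at position 0; if the pattern doesn't fit there, it returns None.
The match spans [0:9] → 'xp7a-xp7a'.
Captured: group 1 = 'xp7a'.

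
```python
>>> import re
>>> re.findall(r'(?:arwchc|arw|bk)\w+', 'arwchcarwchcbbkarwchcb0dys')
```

With no groups in the pattern, `findall` gives back each whole match — 1 here.

['arwchcarwchcbbkarwchcb0dys']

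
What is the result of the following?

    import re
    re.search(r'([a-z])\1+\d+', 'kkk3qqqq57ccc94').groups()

('k',)

The backreference `\1` re-matches whatever the first group consumed, character for character.
`re.search` scans for the first position where the pattern succeeds.
The match spans [0:4] → 'kkk3'.
Captured: group 1 = 'k'.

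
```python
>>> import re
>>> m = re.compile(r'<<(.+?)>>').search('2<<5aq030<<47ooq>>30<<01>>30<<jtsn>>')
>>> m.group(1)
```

'5aq030<<47ooq'

Because the quantifier is non-greedy, it stops expanding at the earliest point where the rest of the pattern can succeed.
Unlike `match`, `search` isn't anchored — it looks for the pattern anywhere in the string.
The match spans [1:18] → '<<5aq030<<47ooq>>'.
Captured: group 1 = '5aq030<<47ooq'.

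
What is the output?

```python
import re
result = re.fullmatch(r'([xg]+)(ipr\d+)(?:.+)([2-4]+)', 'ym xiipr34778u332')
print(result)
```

None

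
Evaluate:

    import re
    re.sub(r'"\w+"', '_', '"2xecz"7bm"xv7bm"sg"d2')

Matches: at [0:7] → '"2xecz"'; at [10:17] → '"xv7bm"'.
`sub` substitutes '_' at each match site.

'_7bm_sg"d2'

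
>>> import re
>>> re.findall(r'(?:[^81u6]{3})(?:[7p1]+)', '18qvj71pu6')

The pattern matches exactly 3 of any character except [81u6] (non-capturing group); then one or more of one of [7p1] (non-capturing group).
With no groups in the pattern, `findall` gives back each whole match — 1 here.

['qvj71p']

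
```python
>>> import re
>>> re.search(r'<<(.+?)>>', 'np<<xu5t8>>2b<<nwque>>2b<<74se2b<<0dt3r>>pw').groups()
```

('xu5t8',)

`re.search` tries every starting position until one works.
The match spans [2:11] → '<<xu5t8>>'.
Captured: group 1 = 'xu5t8'.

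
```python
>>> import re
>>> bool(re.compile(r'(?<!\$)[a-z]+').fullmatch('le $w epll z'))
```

False

`(?!…)`/`(?<!…)` only lets a position through if the neighbouring text does NOT match; no characters are consumed.
`fullmatch` succeeds only if the pattern covers the string from start to end.
Here there's no way to consume every character, so the call returns None, and `bool(None)` is False.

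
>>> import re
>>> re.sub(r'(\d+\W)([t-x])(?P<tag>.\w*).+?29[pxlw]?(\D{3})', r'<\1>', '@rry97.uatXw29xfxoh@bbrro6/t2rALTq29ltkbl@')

Pattern: one or more of a digit, then a non-word character (captured); then a character in [t-x] (captured); then any character, then zero or more of a word character (captured as 'tag'); then one or more of any character (lazy); then the literal '29', then optionally one of [pxlw]; then exactly 3 of a non-digit (captured).
Matches: at [4:40] → '97.uatXw29xfxoh@bbrro6/t2rALTq29ltkb'.
Each match is replaced using the text its own group 1 captured.

'@rry<97.>l@'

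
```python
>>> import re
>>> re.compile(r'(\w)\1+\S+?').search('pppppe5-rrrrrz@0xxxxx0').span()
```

After group 1 captures some text, `\1` only succeeds where that same text appears again.
`re.search` scans for the first position where the pattern succeeds.
The match spans [0:6] → 'pppppe'.
Captured: group 1 = 'p'.

(0, 6)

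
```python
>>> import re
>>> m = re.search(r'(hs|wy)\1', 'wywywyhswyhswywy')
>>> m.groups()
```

After group 1 captures some text, `\1` only succeeds where that same text appears again.
`re.search` tries every starting position until one works.
The match spans [0:4] → 'wywy'.
Captured: group 1 = 'wy'.

('wy',)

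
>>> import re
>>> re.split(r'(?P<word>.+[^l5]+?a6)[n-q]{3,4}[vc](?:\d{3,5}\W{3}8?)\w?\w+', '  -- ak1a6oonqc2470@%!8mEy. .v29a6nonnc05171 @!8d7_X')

['', '  -- ak1a6oonqc2470@%!8mEy. .v29a6', '']

Pattern: one or more of any character, then one or more of any character except [l5] (lazy), then the literal 'a6' (captured as 'word'); then 3 to 4 of a character in [n-q], then one of [vc]; then 3 to 5 of a digit, then exactly 3 of a non-word character, then optionally the literal '8' (non-capturing group); then optionally a word character, then one or more of a word character.
Matches to split on: at [0:52] → '  -- ak1a6oonqc2470@%!8mEy. .v29a6nonnc05171 @!8d7_X'.
Because the pattern has a capturing group, `split` also inserts each captured text between the pieces.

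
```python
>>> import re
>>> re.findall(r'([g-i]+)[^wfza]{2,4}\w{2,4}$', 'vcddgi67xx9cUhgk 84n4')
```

['hg']

One capturing group, so `findall` returns just the captured substring from the one match — 1 in all.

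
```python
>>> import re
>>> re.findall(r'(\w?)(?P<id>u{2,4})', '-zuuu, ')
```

`findall` packs the 2 group values into a tuple for every match.

[('z', 'uuu')]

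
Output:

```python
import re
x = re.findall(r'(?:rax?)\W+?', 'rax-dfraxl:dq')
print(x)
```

['rax-']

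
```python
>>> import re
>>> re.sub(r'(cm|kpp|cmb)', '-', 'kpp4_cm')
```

'-4_-'

Matches: at [0:3] → 'kpp'; at [5:7] → 'cm'.
Each match is replaced by '-'.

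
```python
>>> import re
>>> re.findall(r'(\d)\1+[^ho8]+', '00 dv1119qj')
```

A backreference is literal: `\1` must see the identical characters the first group matched.
Matches: at [0:11] match '00 dv1119qj', group 1 = '0'.
`findall` collects group 1 from the one match (1 total).

['0']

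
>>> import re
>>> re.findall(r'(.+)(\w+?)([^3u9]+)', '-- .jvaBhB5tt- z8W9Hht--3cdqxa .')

The pattern matches one or more of any character (captured); then one or more of a word character (lazy) (captured); then one or more of any character except [3u9] (captured).
Walking the string: at [0:32] match '-- .jvaBhB5tt- z8W9Hht--3cdqxa .', groups = ('-- .jvaBhB5tt- z8W9Hht--3cdqx', 'a', ' .').
Multiple groups make `findall` return tuples — one 3-tuple for the one match.

[('-- .jvaBhB5tt- z8W9Hht--3cdqx', 'a', ' .')]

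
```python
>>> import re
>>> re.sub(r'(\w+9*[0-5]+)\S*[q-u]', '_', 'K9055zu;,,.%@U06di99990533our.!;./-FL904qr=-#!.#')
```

'_=-#!.#'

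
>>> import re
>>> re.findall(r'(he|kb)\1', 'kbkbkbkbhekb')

['kb', 'kb']

`\1` is not a pattern — it's the concrete string captured by group 1, re-applied verbatim.
Scanning left to right: at [0:4] match 'kbkb', group 1 = 'kb'; at [4:8] match 'kbkb', group 1 = 'kb'.
With a single group, `findall` returns only what that group captured — 2 items.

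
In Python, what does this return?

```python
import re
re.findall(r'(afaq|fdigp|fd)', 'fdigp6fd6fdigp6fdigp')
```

Alternation tries branches left to right and keeps the first one that lets the overall match succeed at that position.
Walking the string: at [0:5] match 'fdigp', group 1 = 'fdigp'; at [6:8] match 'fd', group 1 = 'fd'; at [9:14] match 'fdigp', group 1 = 'fdigp'; at [15:20] match 'fdigp', group 1 = 'fdigp'.
With a single group, `findall` returns only what that group captured — 4 items.

['fdigp', 'fd', 'fdigp', 'fdigp']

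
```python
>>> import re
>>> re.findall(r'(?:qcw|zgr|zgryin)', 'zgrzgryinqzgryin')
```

Alternation isn't longest-match — the leftmost alternative that fits at this position is chosen.
Matches: at [0:3] → 'zgr'; at [3:6] → 'zgr'; at [10:13] → 'zgr'.
No capturing groups, so `findall` returns the 3 full match strings.

['zgr', 'zgr', 'zgr']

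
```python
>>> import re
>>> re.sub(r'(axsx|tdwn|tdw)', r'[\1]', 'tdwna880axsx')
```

Alternation tries branches left to right and keeps the first one that lets the overall match succeed at that position.
The replacement refers to a captured group, so each match is rewritten using its own captured text.

'[tdwn]a880[axsx]'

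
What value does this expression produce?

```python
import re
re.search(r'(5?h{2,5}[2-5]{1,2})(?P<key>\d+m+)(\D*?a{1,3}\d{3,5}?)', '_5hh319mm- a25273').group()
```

Pattern: optionally a literal '5', then 2 to 5 of the literal 'h', then 1 to 2 of a character in [2-5] (captured); then one or more of a digit, then one or more of a literal 'm' (captured as 'key'); then zero or more of a non-digit (lazy), then 1 to 3 of a literal 'a', then 3 to 5 of a digit (lazy) (captured).
With the lazy modifier that quantifier settles for the fewest repetitions that let the rest of the pattern succeed (the atoms after it are unaffected and can still be greedy).
Unlike `match`, `search` isn't anchored — it looks for the pattern anywhere in the string.
The match spans [1:15] → '5hh319mm- a252'.
Captured: group 1 = '5hh3', group 2 = '19mm', group 3 = '- a252'.

'5hh319mm- a252'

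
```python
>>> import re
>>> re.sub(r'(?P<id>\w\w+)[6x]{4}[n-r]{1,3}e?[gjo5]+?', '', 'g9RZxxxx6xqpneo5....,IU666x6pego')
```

This matches a word character, then one or more of a word character (captured as 'id'); then exactly 4 of one of [6x], then 1 to 3 of a character in [n-r]; then optionally the literal 'e', then one or more of one of [gjo5] (lazy).
Matches: at [0:15] → 'g9RZxxxx6xqpneo'; at [21:31] → 'IU666x6peg'.
`sub` substitutes '' at each match site.

'5....,o'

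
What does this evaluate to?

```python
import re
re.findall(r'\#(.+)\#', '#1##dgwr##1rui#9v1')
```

Walking the string: at [0:15] match '#1##dgwr##1rui#', group 1 = '1##dgwr##1rui'.
`findall` collects group 1 from the one match (1 total).

['1##dgwr##1rui']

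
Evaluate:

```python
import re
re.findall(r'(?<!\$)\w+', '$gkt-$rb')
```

['kt', 'b']

A negative assertion filters positions out without eating any characters.
Walking the string: at [2:4] → 'kt'; at [7:8] → 'b'.
`findall` yields the raw match text (2 of them) because the pattern has no groups.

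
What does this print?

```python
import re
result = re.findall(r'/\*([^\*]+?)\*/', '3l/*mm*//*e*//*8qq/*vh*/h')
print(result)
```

['mm', 'e', 'vh']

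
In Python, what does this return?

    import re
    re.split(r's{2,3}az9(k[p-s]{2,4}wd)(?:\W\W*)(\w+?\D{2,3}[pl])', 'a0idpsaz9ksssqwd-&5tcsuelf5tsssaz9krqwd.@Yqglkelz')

Pattern: 2 to 3 of the literal 's', then the literal 'az9'; then a literal 'k', then 2 to 4 of a character in [p-s], then the literal 'wd' (captured); then a non-word character, then zero or more of a non-word character (non-capturing group); then one or more of a word character (lazy), then 2 to 3 of a non-digit, then one of [pl] (captured).
A `+?`/`*?`/`{m,n}?` starts at its minimum and grows only as far as needed for what follows to match.
Matches to split on: at [28:45] → 'sssaz9krqwd.@Yqgl'.
`re.split` interleaves the captured-group text with the surrounding fragments.

['a0idpsaz9ksssqwd-&5tcsuelf5t', 'krqwd', 'Yqgl', 'kelz']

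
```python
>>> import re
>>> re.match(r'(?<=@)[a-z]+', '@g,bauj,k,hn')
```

`re.match` only tries the pattern at the start of the string.
Here the string doesn't start with a match, so the call returns None.

None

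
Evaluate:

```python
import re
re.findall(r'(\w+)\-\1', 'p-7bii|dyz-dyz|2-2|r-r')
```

['dyz', '2', 'r']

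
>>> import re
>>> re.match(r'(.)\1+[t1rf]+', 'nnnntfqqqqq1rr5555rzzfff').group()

'nnnntf'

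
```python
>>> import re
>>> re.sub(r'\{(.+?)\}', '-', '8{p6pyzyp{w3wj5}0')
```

Matches: at [1:16] → '{p6pyzyp{w3wj5}'.
`sub` substitutes '-' at each match site.

'8-0'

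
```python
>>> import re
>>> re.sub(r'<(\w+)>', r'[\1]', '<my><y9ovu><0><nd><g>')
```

'[my][y9ovu][0][nd][g]'

Matches: at [0:4] → '<my>'; at [4:11] → '<y9ovu>'; at [11:14] → '<0>'; at [14:18] → '<nd>'; at [18:21] → '<g>'.
`\1` in the replacement pulls in group 1's text for each match.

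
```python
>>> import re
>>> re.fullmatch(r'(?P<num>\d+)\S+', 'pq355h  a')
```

None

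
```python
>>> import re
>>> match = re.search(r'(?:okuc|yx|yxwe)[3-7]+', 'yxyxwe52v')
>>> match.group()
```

`re.search` tries every starting position until one works.
The match spans [2:7] → 'yxwe5'.

'yxwe5'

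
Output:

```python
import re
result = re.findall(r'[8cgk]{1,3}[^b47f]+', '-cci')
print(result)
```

This matches 1 to 3 of one of [8cgk]; then one or more of any character except [b47f].
Walking the string: at [1:4] → 'cci'.
Since nothing is captured, `findall` lists the 1 matched substring directly.

['cci']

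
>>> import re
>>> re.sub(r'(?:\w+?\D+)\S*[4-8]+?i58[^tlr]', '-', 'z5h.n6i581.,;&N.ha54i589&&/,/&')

'-&&/,/&'

This matches one or more of a word character (lazy), then one or more of a non-digit (non-capturing group); then zero or more of a non-whitespace character, then one or more of a character in [4-8] (lazy), then the literal 'i58'; then any character except [tlr].
`sub` substitutes '-' at each match site.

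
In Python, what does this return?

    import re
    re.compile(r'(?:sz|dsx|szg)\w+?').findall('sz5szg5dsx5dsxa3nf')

['sz5', 'szg', 'dsx5', 'dsxa']

Branches in `(...|...)` are attempted left-to-right; the first branch that allows the whole pattern to succeed is taken.
Scanning left to right: at [0:3] → 'sz5'; at [3:6] → 'szg'; at [7:11] → 'dsx5'; at [11:15] → 'dsxa'.
Since nothing is captured, `findall` lists the 4 matched substrings directly.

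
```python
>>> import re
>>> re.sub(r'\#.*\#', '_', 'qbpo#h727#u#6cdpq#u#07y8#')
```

'qbpo_'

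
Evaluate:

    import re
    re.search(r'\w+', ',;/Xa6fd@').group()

'Xa6fd'

The match spans [3:8] → 'Xa6fd'.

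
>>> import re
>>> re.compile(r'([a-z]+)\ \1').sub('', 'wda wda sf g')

The backreference `\1` re-matches whatever the first group consumed, character for character.
`sub` substitutes '' at each match site.

' sf g'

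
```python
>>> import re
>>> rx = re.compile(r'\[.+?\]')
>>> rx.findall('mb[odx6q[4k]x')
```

Walking the string: at [2:12] → '[odx6q[4k]'.
With no groups in the pattern, `findall` gives back each whole match — 1 here.

['[odx6q[4k]']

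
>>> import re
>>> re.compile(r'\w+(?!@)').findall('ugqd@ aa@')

['ugq', 'a']

`(?!…)`/`(?<!…)` only lets a position through if the neighbouring text does NOT match; no characters are consumed.
Matches: at [0:3] → 'ugq'; at [6:7] → 'a'.
`findall` yields the raw match text (2 of them) because the pattern has no groups.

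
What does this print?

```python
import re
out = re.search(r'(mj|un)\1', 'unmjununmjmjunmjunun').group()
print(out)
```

The backreference `\1` re-matches whatever the first group consumed, character for character.
The match spans [4:8] → 'unun'.

unun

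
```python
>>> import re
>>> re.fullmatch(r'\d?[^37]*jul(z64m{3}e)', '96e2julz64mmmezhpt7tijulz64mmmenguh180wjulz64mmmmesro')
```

None

`re.fullmatch` requires the pattern to consume the entire string.
Here there's no way to consume every character, so the call returns None.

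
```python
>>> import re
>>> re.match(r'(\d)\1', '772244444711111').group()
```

After group 1 captures some text, `\1` only succeeds where that same text appears again.
With `match`, the pattern is implicitly anchored at the beginning.
The match spans [0:2] → '77'.
Captured: group 1 = '7'.

'77'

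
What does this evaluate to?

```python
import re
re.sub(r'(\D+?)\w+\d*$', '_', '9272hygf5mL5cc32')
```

'9272_'

Every occurrence is swapped for '_'.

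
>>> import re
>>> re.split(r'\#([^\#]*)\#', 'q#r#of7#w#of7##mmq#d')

['q', 'r', 'of7', 'w', 'of7', '', 'mmq#d']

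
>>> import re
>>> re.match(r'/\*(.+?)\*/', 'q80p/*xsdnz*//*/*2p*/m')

`match` is anchored at position 0; if the pattern doesn't fit there, it returns None.
Here the pattern fails at index 0, so the call returns None.

None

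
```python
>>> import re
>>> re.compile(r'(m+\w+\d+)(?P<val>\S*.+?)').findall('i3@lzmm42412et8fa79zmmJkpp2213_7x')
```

The pattern matches one or more of a literal 'm', then one or more of a word character, then one or more of a digit (captured); then zero or more of a non-whitespace character, then one or more of any character (lazy) (captured as 'val').
Matches: at [5:33] match 'mm42412et8fa79zmmJkpp2213_7x', groups = ('mm42412et8fa79zmmJkpp2213_7', 'x').
Multiple groups make `findall` return tuples — one 2-tuple for the one match.

[('mm42412et8fa79zmmJkpp2213_7', 'x')]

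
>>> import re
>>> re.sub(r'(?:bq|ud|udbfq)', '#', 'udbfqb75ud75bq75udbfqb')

The regex engine tests alternatives in the order written; an earlier branch that matches wins even if a later one would match more.
Each match is replaced by '#'.

'#bfqb75#75#75#bfqb'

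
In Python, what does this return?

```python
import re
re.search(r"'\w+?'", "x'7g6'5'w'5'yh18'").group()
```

`re.search` scans for the first position where the pattern succeeds.
The match spans [1:6] → "'7g6'".

"'7g6'"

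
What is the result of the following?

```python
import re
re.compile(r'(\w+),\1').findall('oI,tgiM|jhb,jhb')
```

['jhb']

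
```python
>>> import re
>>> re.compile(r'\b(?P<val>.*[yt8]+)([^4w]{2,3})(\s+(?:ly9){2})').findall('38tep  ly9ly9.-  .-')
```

This matches a word boundary (`\b`, zero-width); then zero or more of any character, then one or more of one of [yt8] (captured as 'val'); then 2 to 3 of any character except [4w] (captured); then one or more of whitespace, then the literal 'ly9' repeated 2 times (captured).
Scanning left to right: at [0:13] match '38tep  ly9ly9', groups = ('38t', 'ep ', ' ly9ly9').
`findall` packs the 3 group values into a tuple for every match.

[('38t', 'ep ', ' ly9ly9')]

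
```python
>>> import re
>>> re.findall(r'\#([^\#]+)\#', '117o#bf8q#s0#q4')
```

['bf8q']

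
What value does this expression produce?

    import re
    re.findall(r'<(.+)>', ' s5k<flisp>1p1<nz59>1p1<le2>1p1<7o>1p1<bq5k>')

['flisp>1p1<nz59>1p1<le2>1p1<7o>1p1<bq5k']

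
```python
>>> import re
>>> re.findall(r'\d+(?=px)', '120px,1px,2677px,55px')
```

The lookaround is zero-width — it requires the adjacent text to match without consuming it, so the asserted text isn't part of the match.
`findall` yields the raw match text (4 of them) because the pattern has no groups.

['120', '1', '2677', '55']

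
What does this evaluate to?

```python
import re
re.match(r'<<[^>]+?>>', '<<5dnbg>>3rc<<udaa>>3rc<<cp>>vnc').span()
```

`re.match` only tries the pattern at the start of the string.
The match spans [0:9] → '<<5dnbg>>'.

(0, 9)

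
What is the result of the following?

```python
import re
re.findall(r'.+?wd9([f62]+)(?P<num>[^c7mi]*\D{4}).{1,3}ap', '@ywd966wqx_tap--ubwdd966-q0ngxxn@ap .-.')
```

This matches one or more of any character (lazy), then the literal 'wd9'; then one or more of one of [f62] (captured); then zero or more of any character except [c7mi], then exactly 4 of a non-digit (captured as 'num'); then 1 to 3 of any character, then the literal 'ap'.
2 groups means the one result is a tuple of 2 captured strings — 1 here.

[('66', 'wqx_tap--ubwdd966-q0ngxxn')]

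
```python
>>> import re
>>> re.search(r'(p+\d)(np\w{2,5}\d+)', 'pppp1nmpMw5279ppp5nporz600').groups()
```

This matches one or more of the literal 'p', then a digit (captured); then the literal 'np', then 2 to 5 of a word character, then one or more of a digit (captured).
`re.search` scans for the first position where the pattern succeeds.
The match spans [14:26] → 'ppp5nporz600'.
Captured: group 1 = 'ppp5', group 2 = 'nporz600'.

('ppp5', 'nporz600')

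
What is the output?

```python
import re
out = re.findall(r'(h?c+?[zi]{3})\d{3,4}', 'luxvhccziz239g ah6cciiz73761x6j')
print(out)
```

['hccziz', 'cciiz']

Pattern: optionally the literal 'h', then one or more of a literal 'c' (lazy), then exactly 3 of one of [zi] (captured); then 3 to 4 of a digit.
Scanning left to right: at [4:13] match 'hccziz239', group 1 = 'hccziz'; at [18:27] match 'cciiz7376', group 1 = 'cciiz'.
With a single group, `findall` returns only what that group captured — 2 items.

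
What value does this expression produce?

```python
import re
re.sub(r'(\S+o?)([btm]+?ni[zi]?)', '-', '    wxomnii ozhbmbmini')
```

'    - ozhbmbmini'

The pattern matches one or more of a non-whitespace character, then optionally the literal 'o' (captured); then one or more of one of [btm] (lazy), then the literal 'ni', then optionally one of [zi] (captured).
Matches: at [4:11] → 'wxomnii'.
Every occurrence is swapped for '-'.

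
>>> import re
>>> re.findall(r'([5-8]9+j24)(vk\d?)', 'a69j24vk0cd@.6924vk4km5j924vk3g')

[('69j24', 'vk0')]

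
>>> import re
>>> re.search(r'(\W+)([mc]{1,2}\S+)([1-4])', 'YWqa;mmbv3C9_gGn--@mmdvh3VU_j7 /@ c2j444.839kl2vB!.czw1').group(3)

'3'

This matches one or more of a non-word character (captured); then 1 to 2 of one of [mc], then one or more of a non-whitespace character (captured); then a character in [1-4] (captured).
`re.search` scans for the first position where the pattern succeeds.
The match spans [4:25] → ';mmbv3C9_gGn--@mmdvh3'.
Captured: group 1 = ';', group 2 = 'mmbv3C9_gGn--@mmdvh', group 3 = '3'.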